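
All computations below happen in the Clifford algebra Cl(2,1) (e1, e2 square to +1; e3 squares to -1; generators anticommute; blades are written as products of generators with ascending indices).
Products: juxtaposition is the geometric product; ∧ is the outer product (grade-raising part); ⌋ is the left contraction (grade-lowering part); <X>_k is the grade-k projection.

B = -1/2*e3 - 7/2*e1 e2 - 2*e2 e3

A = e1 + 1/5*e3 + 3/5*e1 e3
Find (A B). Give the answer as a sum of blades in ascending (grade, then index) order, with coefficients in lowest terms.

step 1: 1/10 + 3/10*e1 - 39/10*e2 - 6/5*e1 e2 - 1/2*e1 e3 - 21/10*e2 e3 - 27/10*e1 e2 e3
Answer: 1/10 + 3/10*e1 - 39/10*e2 - 6/5*e1 e2 - 1/2*e1 e3 - 21/10*e2 e3 - 27/10*e1 e2 e3


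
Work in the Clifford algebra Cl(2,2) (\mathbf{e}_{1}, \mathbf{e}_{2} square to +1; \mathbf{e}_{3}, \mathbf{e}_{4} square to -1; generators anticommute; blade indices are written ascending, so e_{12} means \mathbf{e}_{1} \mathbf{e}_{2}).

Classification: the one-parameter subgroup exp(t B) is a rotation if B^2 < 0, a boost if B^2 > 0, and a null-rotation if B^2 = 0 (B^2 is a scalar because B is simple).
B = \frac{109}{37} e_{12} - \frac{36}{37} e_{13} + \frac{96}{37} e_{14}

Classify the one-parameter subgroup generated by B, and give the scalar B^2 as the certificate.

B^2 term by term: the squares give (\frac{109}{37})^2*(e_{12})^2 + (-\frac{36}{37})^2*(e_{13})^2 + (\frac{96}{37})^2*(e_{14})^2 = \frac{11881}{1369}*(-1) + \frac{1296}{1369}*(+1) + \frac{9216}{1369}*(+1) = -1 (each basis 2-blade squares to minus the product of its generators' squares); cross terms between blades sharing an index anticommute and cancel. So B^2 = -1.
Answer: rotation, certificate B^2 = -1. Certificate logic: -1 is a conjugation-invariant scalar, so its sign fixes rotation versus boost versus null-rotation outright.


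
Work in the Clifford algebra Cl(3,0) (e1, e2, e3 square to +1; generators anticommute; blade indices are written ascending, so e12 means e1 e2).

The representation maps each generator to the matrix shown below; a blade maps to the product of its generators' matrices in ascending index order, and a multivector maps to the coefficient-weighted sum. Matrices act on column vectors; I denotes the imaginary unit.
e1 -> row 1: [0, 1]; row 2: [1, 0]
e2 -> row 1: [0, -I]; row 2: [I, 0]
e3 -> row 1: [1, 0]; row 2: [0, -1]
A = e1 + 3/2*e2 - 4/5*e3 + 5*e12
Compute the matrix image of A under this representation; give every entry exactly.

Bivector images (products of the table entries): rho(e12) = rho(e1)rho(e2) = row 1: [I, 0]; row 2: [0, -I].
M = (1)*rho(e1) + (3/2)*rho(e2) + (-4/5)*rho(e3) + (5)*rho(e12), summed entrywise:
Answer: row 1: [-4/5 + 5*I, 1 - 3*I/2]; row 2: [1 + 3*I/2, 4/5 - 5*I]


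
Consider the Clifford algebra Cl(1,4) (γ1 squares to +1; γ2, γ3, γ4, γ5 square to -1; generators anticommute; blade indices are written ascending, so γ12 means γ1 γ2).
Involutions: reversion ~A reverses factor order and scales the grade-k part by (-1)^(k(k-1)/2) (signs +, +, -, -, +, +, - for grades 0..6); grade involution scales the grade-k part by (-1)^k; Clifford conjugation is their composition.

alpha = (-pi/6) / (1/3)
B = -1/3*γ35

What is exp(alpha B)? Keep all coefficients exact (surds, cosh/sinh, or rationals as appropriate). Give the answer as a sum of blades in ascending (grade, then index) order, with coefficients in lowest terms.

B^2 = (-1/3)^2*(γ35)^2 = 1/9*(-1) = -1/9 (a basis 2-blade squares to minus the product of its generators' squares).
B^2 = -1/9 — the series telescopes trigonometrically here: l = 1/3, alpha*l = -pi/6, so exp(alpha B) = cos(-pi/6) + (sin(-pi/6)/(1/3))*B = sqrt(3)/2 + (-3/2)*B.
Answer: sqrt(3)/2 + 1/2*γ35


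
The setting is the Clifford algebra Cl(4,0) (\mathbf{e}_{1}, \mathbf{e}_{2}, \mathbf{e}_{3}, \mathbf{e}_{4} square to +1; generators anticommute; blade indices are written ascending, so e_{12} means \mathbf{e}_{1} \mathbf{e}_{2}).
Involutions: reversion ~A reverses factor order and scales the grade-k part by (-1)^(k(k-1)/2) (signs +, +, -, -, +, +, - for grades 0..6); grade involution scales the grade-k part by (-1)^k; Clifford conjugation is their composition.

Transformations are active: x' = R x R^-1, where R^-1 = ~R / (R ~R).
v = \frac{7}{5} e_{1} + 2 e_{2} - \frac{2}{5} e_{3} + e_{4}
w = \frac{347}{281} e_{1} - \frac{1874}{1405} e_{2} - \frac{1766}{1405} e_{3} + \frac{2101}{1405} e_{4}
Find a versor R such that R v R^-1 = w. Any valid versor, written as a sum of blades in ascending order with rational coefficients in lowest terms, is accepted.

A norm check does it: q(v) = q(w) = \frac{178}{25}, hence R = v + w = \frac{3702}{1405} e_{1} + \frac{936}{1405} e_{2} - \frac{2328}{1405} e_{3} + \frac{3506}{1405} e_{4} realises the map — parallel part kept, (v - w)/2 negated, v carried to w.
Answer: \frac{3702}{1405} e_{1} + \frac{936}{1405} e_{2} - \frac{2328}{1405} e_{3} + \frac{3506}{1405} e_{4}


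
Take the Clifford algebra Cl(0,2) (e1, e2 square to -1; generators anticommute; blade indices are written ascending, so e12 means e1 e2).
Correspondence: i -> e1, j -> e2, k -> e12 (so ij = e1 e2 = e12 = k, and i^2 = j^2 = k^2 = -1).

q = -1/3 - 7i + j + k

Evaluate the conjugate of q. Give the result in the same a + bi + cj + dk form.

In blades: q = -1/3 - 7*e1 + e2 + e12.
Conjugation here is Clifford conjugation: the scalar is fixed and the grade-1 and grade-2 blades all flip sign, giving -1/3 + 7*e1 - e2 - e12; translating back:
Answer: -1/3 + 7i - j - k


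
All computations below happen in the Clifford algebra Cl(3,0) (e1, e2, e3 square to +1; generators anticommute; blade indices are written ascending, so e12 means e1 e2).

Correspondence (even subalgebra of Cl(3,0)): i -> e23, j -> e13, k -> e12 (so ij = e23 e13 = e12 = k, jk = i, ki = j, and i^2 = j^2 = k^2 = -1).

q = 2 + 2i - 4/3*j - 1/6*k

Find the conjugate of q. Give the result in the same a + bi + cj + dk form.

In blades: q = 2 - 1/6*e12 - 4/3*e13 + 2*e23.
Quaternion conjugation is reversion on the even subalgebra: the scalar is fixed and every grade-2 blade flips sign, giving 2 + 1/6*e12 + 4/3*e13 - 2*e23; translating back:
Answer: 2 - 2i + 4/3*j + 1/6*k


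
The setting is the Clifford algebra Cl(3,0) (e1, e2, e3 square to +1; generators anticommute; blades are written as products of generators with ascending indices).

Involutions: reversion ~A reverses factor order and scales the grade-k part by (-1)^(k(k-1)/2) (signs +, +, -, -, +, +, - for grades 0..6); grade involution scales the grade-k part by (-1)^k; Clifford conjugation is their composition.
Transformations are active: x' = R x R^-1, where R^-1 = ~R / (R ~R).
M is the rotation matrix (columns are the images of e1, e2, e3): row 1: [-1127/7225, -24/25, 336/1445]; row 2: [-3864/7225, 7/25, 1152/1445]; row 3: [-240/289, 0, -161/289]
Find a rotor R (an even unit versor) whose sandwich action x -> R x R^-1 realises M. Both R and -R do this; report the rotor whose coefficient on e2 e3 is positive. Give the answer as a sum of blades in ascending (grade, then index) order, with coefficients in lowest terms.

Method: write R = a + b12*e1 e2 + b13*e1 e3 + b23*e2 e3 with a^2 + b12^2 + b13^2 + b23^2 = 1 (so R^-1 = ~R). Expanding the columns R e_j ~R gives tr M = 4a^2 - 1 and, from the antisymmetric part, M21 - M12 = -4a*b12, M13 - M31 = 4a*b13, M32 - M23 = -4a*b23.
Here tr M = -3129/7225, so a^2 = (1 + tr M)/4 = 1024/7225 and a = ±32/85. Taking a = 32/85: M21 - M12 = 3072/7225, M13 - M31 = 1536/1445, M32 - M23 = -1152/1445, giving b12 = -24/85, b13 = 12/17, b23 = 9/17, i.e. R = 32/85 - 24/85*e1 e2 + 12/17*e1 e3 + 9/17*e2 e3.
Its e2 e3 coefficient is already positive.
Answer: 32/85 - 24/85*e1 e2 + 12/17*e1 e3 + 9/17*e2 e3. Recall the cover is two-to-one: with M of trace -3129/7225, both preimages act alike, and the stated e2 e3 sign chooses the sheet.


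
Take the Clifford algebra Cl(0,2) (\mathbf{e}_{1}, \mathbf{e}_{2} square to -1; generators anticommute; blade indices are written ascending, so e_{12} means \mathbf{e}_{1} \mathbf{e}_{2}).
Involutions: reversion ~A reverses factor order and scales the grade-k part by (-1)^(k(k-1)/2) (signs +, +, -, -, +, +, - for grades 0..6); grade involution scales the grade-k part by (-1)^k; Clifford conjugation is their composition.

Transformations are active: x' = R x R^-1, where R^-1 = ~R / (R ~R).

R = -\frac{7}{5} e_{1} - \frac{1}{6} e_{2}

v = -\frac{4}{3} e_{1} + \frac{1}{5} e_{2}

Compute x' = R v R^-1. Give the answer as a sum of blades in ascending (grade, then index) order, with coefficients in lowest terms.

~R = -\frac{7}{5} e_{1} - \frac{1}{6} e_{2}, and R ~R = -\frac{1789}{900}, so R^-1 = ~R / (-\frac{1789}{900}).
R v = -\frac{11}{6} - \frac{113}{225} e_{12}
Answer: -\frac{6704}{5367} e_{1} - \frac{4539}{8945} e_{2}


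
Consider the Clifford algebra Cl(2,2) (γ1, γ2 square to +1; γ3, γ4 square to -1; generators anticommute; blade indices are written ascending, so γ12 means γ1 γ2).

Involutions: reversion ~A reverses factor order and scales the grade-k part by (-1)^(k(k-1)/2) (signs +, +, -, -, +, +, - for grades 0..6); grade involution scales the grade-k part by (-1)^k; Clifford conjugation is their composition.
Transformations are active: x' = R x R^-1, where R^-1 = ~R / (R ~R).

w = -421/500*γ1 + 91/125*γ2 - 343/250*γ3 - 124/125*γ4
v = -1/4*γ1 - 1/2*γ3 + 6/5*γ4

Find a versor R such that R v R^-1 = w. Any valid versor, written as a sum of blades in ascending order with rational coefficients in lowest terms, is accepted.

Here q(v) = q(w) = -651/400; the classical choice R = v + w = -273/250*γ1 + 91/125*γ2 - 234/125*γ3 + 26/125*γ4 then realises v -> w under the sandwich.
Answer: -273/250*γ1 + 91/125*γ2 - 234/125*γ3 + 26/125*γ4


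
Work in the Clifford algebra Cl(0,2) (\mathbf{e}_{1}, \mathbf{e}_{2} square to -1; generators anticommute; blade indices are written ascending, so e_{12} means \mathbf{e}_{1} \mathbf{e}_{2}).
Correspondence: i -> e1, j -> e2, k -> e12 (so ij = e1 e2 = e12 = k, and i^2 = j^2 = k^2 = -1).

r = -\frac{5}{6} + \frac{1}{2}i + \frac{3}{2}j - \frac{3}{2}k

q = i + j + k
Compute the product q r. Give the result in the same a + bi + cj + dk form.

In blades: q = e_{1} + e_{2} + e_{12}, r = -\frac{5}{6} + \frac{1}{2} e_{1} + \frac{3}{2} e_{2} - \frac{3}{2} e_{12}.
Distribute q over r term by term (generator squares from the signature, products reordered to ascending indices): (e_{1})*r = -\frac{1}{2} - \frac{5}{6} e_{1} + \frac{3}{2} e_{2} + \frac{3}{2} e_{12}; (e_{2})*r = -\frac{3}{2} - \frac{3}{2} e_{1} - \frac{5}{6} e_{2} - \frac{1}{2} e_{12}; (e_{12})*r = \frac{3}{2} - \frac{3}{2} e_{1} + \frac{1}{2} e_{2} - \frac{5}{6} e_{12}.
Sum: -\frac{1}{2} - \frac{23}{6} e_{1} + \frac{7}{6} e_{2} + \frac{1}{6} e_{12}; translating back through the correspondence:
Answer: -\frac{1}{2} - \frac{23}{6}i + \frac{7}{6}j + \frac{1}{6}k


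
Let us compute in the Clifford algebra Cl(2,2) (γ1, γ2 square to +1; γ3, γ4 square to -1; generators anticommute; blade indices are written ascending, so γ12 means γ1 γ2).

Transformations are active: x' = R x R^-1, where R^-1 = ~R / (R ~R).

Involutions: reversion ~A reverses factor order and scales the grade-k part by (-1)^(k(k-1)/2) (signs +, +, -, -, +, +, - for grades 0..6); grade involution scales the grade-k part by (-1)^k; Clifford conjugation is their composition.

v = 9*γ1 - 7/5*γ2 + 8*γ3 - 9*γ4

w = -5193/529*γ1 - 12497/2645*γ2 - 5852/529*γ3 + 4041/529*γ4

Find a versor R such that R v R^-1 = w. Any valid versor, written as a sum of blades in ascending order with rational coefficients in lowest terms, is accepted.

Equal squares first: v^2 = w^2 = -1551/25. Then v + w = -432/529*γ1 - 3240/529*γ2 - 1620/529*γ3 - 720/529*γ4 is a versor taking v to w, provided it is invertible.
Answer: -432/529*γ1 - 3240/529*γ2 - 1620/529*γ3 - 720/529*γ4


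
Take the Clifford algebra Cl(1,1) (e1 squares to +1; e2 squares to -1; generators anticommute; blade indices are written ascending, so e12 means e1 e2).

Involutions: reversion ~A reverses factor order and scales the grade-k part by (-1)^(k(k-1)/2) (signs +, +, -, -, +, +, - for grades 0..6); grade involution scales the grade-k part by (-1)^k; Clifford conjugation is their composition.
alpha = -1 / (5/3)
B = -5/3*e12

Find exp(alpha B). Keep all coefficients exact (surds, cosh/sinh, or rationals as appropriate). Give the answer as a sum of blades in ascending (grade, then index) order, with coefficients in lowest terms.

B^2 = (-5/3)^2*(e12)^2 = 25/9*(+1) = 25/9 (a basis 2-blade squares to minus the product of its generators' squares).
B^2 = 25/9 — B^2 > 0, so the exponential closes hyperbolically: l = 5/3, alpha*l = -1, so exp(alpha B) = cosh(-1) + (sinh(-1)/(5/3))*B = cosh(1) + (-3*sinh(1)/5)*B.
Answer: cosh(1) + sinh(1)*e12


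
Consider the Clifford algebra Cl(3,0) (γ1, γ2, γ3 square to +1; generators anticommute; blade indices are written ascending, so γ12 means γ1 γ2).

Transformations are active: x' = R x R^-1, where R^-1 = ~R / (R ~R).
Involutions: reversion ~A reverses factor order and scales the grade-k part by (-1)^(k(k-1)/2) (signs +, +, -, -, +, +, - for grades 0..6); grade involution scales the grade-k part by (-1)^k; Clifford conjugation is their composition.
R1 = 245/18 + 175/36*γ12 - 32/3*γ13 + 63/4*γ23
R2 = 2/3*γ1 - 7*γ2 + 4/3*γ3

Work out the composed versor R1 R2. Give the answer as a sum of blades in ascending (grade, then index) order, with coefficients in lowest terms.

Distribute over the terms of R2 (each basis-blade product reordered to ascending indices, repeated generators contracted through their squares):
R1 (2/3*γ1) = 245/27*γ1 - 175/54*γ2 + 64/9*γ3 + 21/2*γ123
R1 (-7*γ2) = -1225/36*γ1 - 1715/18*γ2 + 441/4*γ3 - 224/3*γ123
R1 (4/3*γ3) = -128/9*γ1 + 21*γ2 + 490/27*γ3 + 175/27*γ123
Summing the partial products and collecting blades:
Answer: -4231/108*γ1 - 2093/27*γ2 + 14635/108*γ3 - 3115/54*γ123


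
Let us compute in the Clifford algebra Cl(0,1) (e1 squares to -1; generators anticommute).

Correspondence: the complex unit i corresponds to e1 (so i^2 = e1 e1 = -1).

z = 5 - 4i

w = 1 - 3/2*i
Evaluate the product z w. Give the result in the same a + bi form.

In blades: z = 5 - 4*e1, w = 1 - 3/2*e1.
Distribute z over w term by term (generator squares from the signature, products reordered to ascending indices): (5)*w = 5 - 15/2*e1; (-4*e1)*w = -6 - 4*e1.
Sum: -1 - 23/2*e1; translating back through the correspondence:
Answer: -1 - 23/2*i


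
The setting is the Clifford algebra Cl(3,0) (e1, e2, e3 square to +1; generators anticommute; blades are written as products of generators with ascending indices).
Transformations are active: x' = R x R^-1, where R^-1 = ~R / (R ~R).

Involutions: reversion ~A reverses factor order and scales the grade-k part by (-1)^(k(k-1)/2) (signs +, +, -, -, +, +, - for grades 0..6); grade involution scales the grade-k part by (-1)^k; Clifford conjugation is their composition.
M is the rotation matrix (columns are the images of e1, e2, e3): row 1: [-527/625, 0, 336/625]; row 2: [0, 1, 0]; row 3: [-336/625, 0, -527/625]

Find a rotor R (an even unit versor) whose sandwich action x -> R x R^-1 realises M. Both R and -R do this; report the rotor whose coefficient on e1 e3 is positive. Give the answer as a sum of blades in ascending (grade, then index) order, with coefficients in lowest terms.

Method: write R = a + b12*e1 e2 + b13*e1 e3 + b23*e2 e3 with a^2 + b12^2 + b13^2 + b23^2 = 1 (so R^-1 = ~R). Expanding the columns R e_j ~R gives tr M = 4a^2 - 1 and, from the antisymmetric part, M21 - M12 = -4a*b12, M13 - M31 = 4a*b13, M32 - M23 = -4a*b23.
Here tr M = -429/625, so a^2 = (1 + tr M)/4 = 49/625 and a = ±7/25. Taking a = 7/25: M21 - M12 = 0, M13 - M31 = 672/625, M32 - M23 = 0, giving b12 = 0, b13 = 24/25, b23 = 0, i.e. R = 7/25 + 24/25*e1 e3.
Its e1 e3 coefficient is already positive.
Answer: 7/25 + 24/25*e1 e3. Recall the cover is two-to-one: with M of trace -429/625, both preimages act alike, and the stated e1 e3 sign chooses the sheet.


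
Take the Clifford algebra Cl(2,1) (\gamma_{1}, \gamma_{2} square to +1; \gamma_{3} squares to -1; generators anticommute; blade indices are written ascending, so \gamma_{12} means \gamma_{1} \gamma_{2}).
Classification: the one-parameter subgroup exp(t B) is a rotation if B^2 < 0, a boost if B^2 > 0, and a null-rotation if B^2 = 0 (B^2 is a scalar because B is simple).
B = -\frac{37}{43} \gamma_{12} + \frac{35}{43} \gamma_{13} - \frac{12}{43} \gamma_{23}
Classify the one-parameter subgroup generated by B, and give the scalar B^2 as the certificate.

B^2 term by term: the squares give (-\frac{37}{43})^2*(\gamma_{12})^2 + (\frac{35}{43})^2*(\gamma_{13})^2 + (-\frac{12}{43})^2*(\gamma_{23})^2 = \frac{1369}{1849}*(-1) + \frac{1225}{1849}*(+1) + \frac{144}{1849}*(+1) = 0 (each basis 2-blade squares to minus the product of its generators' squares); cross terms between blades sharing an index anticommute and cancel. So B^2 = 0.
Answer: null-rotation, certificate B^2 = 0. No conjugation can change B^2 = 0; the sign gives the class.


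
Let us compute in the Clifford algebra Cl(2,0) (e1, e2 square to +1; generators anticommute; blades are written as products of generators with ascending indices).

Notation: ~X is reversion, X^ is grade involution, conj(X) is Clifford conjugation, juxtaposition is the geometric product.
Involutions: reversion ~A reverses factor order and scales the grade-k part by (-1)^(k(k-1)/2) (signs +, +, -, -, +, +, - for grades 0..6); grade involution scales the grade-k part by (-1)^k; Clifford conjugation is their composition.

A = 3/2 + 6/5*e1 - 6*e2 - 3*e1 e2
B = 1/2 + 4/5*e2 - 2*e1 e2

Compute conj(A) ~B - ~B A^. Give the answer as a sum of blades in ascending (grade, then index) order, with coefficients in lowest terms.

first term: -9/20 - 51/5*e1 + 9/5*e2 + 177/50*e1 e2
second term: 231/20 + 69/5*e1 + 33/5*e2 + 123/50*e1 e2
Answer: -12 - 24*e1 - 24/5*e2 + 27/25*e1 e2


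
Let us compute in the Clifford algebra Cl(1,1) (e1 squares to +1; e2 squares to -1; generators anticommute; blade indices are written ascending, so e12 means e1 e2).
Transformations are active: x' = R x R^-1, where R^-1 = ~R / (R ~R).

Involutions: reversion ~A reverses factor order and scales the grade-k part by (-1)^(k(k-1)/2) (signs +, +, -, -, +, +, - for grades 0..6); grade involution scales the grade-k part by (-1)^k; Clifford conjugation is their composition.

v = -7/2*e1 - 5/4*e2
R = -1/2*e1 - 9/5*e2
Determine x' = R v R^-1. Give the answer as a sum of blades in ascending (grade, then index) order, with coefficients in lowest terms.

~R = -1/2*e1 - 9/5*e2, and R ~R = -299/100, so R^-1 = ~R / (-299/100).
R v = -1/2 - 227/40*e12
Answer: 1993/598*e1 + 775/1196*e2


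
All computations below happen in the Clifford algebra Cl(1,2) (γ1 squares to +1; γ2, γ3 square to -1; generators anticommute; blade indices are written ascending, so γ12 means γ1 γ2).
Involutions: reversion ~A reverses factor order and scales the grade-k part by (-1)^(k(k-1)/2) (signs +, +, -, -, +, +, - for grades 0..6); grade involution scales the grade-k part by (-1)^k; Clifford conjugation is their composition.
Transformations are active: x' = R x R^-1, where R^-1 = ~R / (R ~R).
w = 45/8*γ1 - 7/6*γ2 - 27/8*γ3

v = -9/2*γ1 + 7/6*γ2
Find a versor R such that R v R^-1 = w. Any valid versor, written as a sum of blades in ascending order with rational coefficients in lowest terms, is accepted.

Why this works: both vectors square to 170/9, so q(v) = q(w) and R = v + w = 9/8*γ1 - 27/8*γ3 carries v to w — its own direction survives, the complement (v - w)/2 flips.
Answer: 9/8*γ1 - 27/8*γ3


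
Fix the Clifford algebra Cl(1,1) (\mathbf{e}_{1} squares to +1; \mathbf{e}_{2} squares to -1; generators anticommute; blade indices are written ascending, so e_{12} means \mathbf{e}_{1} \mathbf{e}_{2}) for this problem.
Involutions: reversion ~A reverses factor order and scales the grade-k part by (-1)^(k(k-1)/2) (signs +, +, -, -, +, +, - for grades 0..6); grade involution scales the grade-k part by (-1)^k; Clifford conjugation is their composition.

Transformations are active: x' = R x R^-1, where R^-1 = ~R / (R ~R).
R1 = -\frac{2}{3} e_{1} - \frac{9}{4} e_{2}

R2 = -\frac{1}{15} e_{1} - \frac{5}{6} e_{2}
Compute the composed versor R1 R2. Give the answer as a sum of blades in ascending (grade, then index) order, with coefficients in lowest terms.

Distribute over the terms of R1 (each basis-blade product reordered to ascending indices, repeated generators contracted through their squares):
(-\frac{2}{3} e_{1}) R2 = \frac{2}{45} + \frac{5}{9} e_{12}
(-\frac{9}{4} e_{2}) R2 = -\frac{15}{8} - \frac{3}{20} e_{12}
Summing the partial products and collecting blades:
Answer: -\frac{659}{360} + \frac{73}{180} e_{12}


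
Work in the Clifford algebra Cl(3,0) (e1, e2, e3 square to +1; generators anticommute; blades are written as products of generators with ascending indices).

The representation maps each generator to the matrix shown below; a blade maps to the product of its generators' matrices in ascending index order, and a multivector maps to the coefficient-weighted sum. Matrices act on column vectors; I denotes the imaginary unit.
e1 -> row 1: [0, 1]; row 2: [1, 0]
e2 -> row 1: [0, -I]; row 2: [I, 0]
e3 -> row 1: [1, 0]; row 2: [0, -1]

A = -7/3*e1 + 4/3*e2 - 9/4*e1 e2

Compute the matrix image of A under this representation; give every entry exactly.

Bivector images (products of the table entries): rho(e1 e2) = rho(e1)rho(e2) = row 1: [I, 0]; row 2: [0, -I].
M = (-7/3)*rho(e1) + (4/3)*rho(e2) + (-9/4)*rho(e1 e2), summed entrywise:
Answer: row 1: [-9*I/4, -7/3 - 4*I/3]; row 2: [-7/3 + 4*I/3, 9*I/4]


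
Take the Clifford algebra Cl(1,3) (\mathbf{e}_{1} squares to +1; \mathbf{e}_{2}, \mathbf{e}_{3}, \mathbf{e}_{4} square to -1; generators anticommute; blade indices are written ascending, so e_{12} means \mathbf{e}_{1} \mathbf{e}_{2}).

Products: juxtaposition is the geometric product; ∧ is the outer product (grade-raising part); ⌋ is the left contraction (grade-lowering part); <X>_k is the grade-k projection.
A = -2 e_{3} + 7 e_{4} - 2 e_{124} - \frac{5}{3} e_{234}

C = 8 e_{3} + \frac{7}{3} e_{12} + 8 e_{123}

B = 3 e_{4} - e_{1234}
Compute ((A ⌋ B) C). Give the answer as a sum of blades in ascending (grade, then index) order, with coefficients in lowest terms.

step 1: -21 - \frac{5}{3} e_{1} + 2 e_{3} - 7 e_{123} - 2 e_{124}
step 2: 40 - \frac{35}{9} e_{2} - \frac{553}{3} e_{3} - \frac{14}{3} e_{4} - 9 e_{12} - \frac{40}{3} e_{13} - \frac{40}{3} e_{23} + 16 e_{34} - \frac{490}{3} e_{123} + 16 e_{1234}
Answer: 40 - \frac{35}{9} e_{2} - \frac{553}{3} e_{3} - \frac{14}{3} e_{4} - 9 e_{12} - \frac{40}{3} e_{13} - \frac{40}{3} e_{23} + 16 e_{34} - \frac{490}{3} e_{123} + 16 e_{1234}


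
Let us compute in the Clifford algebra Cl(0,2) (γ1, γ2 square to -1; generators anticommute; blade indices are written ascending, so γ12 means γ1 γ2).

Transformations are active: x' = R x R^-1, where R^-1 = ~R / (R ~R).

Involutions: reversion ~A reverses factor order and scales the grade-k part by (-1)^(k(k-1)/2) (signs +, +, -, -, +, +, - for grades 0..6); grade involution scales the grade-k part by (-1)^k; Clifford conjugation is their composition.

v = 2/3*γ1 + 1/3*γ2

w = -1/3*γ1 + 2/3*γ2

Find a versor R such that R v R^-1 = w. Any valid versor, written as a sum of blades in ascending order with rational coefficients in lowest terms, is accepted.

Why this works: both vectors square to -5/9, so q(v) = q(w) and R = v + w = 1/3*γ1 + γ2 carries v to w — its own direction survives, the complement (v - w)/2 flips.
Answer: 1/3*γ1 + γ2


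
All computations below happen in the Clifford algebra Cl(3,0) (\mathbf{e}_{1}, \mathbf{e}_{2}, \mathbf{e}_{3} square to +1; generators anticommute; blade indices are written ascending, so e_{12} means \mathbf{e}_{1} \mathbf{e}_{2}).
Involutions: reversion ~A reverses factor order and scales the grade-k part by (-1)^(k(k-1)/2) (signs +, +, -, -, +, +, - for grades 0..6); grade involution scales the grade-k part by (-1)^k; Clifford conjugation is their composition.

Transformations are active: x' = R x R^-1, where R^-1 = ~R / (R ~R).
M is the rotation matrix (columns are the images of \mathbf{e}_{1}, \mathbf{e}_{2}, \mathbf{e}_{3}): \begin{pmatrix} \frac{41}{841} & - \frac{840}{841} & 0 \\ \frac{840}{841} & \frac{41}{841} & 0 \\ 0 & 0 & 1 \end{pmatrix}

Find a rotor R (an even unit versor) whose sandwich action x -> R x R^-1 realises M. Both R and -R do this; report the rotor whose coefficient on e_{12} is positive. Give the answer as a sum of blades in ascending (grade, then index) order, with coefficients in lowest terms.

Method: write R = a + b12*e_{12} + b13*e_{13} + b23*e_{23} with a^2 + b12^2 + b13^2 + b23^2 = 1 (so R^-1 = ~R). Expanding the columns R e_j ~R gives tr M = 4a^2 - 1 and, from the antisymmetric part, M21 - M12 = -4a*b12, M13 - M31 = 4a*b13, M32 - M23 = -4a*b23.
Here tr M = \frac{923}{841}, so a^2 = (1 + tr M)/4 = \frac{441}{841} and a = ±\frac{21}{29}. Taking a = \frac{21}{29}: M21 - M12 = \frac{1680}{841}, M13 - M31 = 0, M32 - M23 = 0, giving b12 = -\frac{20}{29}, b13 = 0, b23 = 0, i.e. R = \frac{21}{29} - \frac{20}{29} e_{12}.
Its e_{12} coefficient is negative, so report the other preimage -R.
Answer: -\frac{21}{29} + \frac{20}{29} e_{12}. Key observation: the double cover Spin(3) -> SO(3) sends R and -R to the same matrix (trace \frac{923}{841} here), so the stated sign of the e_{12} coefficient is what selects one sheet.


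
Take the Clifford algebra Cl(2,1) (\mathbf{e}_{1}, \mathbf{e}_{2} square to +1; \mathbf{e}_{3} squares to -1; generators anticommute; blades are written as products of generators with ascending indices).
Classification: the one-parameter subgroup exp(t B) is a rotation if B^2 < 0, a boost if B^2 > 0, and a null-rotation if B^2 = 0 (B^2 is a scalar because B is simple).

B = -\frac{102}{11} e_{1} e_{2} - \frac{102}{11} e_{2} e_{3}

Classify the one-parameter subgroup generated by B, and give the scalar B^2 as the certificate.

B^2 term by term: the squares give (-\frac{102}{11})^2*(e_{1} e_{2})^2 + (-\frac{102}{11})^2*(e_{2} e_{3})^2 = \frac{10404}{121}*(-1) + \frac{10404}{121}*(+1) = 0 (each basis 2-blade squares to minus the product of its generators' squares); cross terms between blades sharing an index anticommute and cancel. So B^2 = 0.
Answer: null-rotation, certificate B^2 = 0. The invariant at work: B^2 = 0 is unchanged by conjugation, hence its sign classifies the subgroup whatever basis B is written in.


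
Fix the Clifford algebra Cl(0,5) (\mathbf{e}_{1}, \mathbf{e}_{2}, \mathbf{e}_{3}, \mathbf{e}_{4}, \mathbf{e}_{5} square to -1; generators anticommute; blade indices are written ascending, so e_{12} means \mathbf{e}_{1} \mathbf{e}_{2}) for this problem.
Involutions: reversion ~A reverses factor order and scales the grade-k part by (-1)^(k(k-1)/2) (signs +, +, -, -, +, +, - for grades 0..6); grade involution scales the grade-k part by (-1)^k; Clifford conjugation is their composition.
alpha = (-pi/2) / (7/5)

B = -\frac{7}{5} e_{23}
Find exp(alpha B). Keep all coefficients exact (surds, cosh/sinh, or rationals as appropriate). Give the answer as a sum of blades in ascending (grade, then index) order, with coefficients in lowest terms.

B^2 = (-\frac{7}{5})^2*(e_{23})^2 = \frac{49}{25}*(-1) = -\frac{49}{25} (a basis 2-blade squares to minus the product of its generators' squares).
B^2 = -\frac{49}{25} — the series telescopes trigonometrically here: l = \frac{7}{5}, alpha*l = - \frac{\pi}{2}, so exp(alpha B) = cos(- \frac{\pi}{2}) + (sin(- \frac{\pi}{2})/(\frac{7}{5}))*B = 0 + (- \frac{5}{7})*B.
Answer: e_{23}


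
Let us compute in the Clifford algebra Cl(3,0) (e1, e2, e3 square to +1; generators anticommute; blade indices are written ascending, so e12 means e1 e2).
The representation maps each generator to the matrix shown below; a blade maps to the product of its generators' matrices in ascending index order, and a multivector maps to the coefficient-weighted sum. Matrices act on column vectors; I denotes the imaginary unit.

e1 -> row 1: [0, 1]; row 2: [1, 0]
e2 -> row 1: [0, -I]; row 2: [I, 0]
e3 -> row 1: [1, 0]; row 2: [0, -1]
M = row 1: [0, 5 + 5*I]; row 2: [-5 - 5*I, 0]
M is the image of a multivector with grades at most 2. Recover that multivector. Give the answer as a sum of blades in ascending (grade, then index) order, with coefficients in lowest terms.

Method: 1, rho(e1), rho(e2), rho(e3) form a trace-orthogonal basis of the 2x2 complex matrices (tr(X Y) = 2 if X = Y, else 0), so M = m0*1 + m1*rho(e1) + m2*rho(e2) + m3*rho(e3) with m0 = tr(M)/2 = 0, m1 = tr(M rho(e1))/2 = 0, m2 = tr(M rho(e2))/2 = -5 + 5*I, m3 = tr(M rho(e3))/2 = 0.
Multiplying table entries, the bivector images are rho(e12) = I*rho(e3), rho(e13) = -I*rho(e2), rho(e23) = I*rho(e1); with real blade coefficients the real parts of m0..m3 are the coefficients of 1, e1, e2, e3 and the imaginary parts give the bivectors (e23: Im m1, e13: -Im m2, e12: Im m3).
Answer: -5*e2 - 5*e13


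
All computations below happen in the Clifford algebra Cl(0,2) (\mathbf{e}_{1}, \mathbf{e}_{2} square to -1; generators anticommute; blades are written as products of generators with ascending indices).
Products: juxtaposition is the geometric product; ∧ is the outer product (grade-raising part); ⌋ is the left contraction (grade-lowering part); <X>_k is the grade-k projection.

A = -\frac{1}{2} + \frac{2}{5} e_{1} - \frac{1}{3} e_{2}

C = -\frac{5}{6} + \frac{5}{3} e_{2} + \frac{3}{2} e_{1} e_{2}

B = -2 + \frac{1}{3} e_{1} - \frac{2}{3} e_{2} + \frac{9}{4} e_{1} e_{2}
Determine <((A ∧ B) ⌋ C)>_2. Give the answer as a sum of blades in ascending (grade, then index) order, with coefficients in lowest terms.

step 1: 1 - \frac{29}{30} e_{1} + e_{2} - \frac{461}{360} e_{1} e_{2}
step 2: -\frac{139}{240} + \frac{3}{2} e_{1} + \frac{187}{60} e_{2} + \frac{3}{2} e_{1} e_{2}
step 3: \frac{3}{2} e_{1} e_{2}
Answer: \frac{3}{2} e_{1} e_{2}


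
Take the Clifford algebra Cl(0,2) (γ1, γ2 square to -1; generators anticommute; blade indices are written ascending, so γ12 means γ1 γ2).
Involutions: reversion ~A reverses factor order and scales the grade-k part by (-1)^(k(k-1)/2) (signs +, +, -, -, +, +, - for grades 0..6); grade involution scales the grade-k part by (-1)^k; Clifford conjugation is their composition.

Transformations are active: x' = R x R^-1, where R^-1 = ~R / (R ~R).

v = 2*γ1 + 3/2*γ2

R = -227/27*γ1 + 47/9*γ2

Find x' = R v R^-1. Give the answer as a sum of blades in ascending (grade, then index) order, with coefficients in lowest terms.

~R = -227/27*γ1 + 47/9*γ2, and R ~R = -71410/729, so R^-1 = ~R / (-71410/729).
R v = 485/54 - 415/18*γ12
Answer: -6545/14282*γ1 - 17550/7141*γ2


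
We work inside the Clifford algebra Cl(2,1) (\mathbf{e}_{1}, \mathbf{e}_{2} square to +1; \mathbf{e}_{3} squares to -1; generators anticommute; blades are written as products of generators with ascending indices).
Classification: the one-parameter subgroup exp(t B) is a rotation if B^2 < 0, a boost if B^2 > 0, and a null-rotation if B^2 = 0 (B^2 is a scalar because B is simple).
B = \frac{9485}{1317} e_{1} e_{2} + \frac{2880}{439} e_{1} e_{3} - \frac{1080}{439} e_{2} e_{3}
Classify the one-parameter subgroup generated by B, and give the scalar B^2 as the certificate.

B^2 term by term: the squares give (\frac{9485}{1317})^2*(e_{1} e_{2})^2 + (\frac{2880}{439})^2*(e_{1} e_{3})^2 + (-\frac{1080}{439})^2*(e_{2} e_{3})^2 = \frac{89965225}{1734489}*(-1) + \frac{8294400}{192721}*(+1) + \frac{1166400}{192721}*(+1) = -\frac{25}{9} (each basis 2-blade squares to minus the product of its generators' squares); cross terms between blades sharing an index anticommute and cancel. So B^2 = -\frac{25}{9}.
Answer: rotation, certificate B^2 = -\frac{25}{9}. Because -\frac{25}{9} is invariant under every versor sandwich, the classification follows from its sign alone.


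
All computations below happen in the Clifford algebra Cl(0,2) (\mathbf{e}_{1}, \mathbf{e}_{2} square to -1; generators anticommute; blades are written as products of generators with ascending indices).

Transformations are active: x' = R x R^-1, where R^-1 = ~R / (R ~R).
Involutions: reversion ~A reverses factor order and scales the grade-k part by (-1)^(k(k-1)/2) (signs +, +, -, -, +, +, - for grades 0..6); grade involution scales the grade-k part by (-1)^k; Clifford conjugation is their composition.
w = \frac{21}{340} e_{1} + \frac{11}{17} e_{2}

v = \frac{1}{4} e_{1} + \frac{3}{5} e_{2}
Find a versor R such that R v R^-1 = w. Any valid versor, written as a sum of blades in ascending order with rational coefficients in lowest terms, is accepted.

Why this works: both vectors square to -\frac{169}{400}, so q(v) = q(w) and R = v + w = \frac{53}{170} e_{1} + \frac{106}{85} e_{2} carries v to w — its own direction survives, the complement (v - w)/2 flips.
Answer: \frac{53}{170} e_{1} + \frac{106}{85} e_{2}


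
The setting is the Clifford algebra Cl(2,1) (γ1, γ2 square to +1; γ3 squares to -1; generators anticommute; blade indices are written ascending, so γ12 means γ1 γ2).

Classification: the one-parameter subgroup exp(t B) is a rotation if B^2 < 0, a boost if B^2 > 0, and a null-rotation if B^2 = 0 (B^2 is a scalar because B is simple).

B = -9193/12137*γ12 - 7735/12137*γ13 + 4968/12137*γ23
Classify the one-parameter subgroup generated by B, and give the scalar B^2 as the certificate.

B^2 term by term: the squares give (-9193/12137)^2*(γ12)^2 + (-7735/12137)^2*(γ13)^2 + (4968/12137)^2*(γ23)^2 = 84511249/147306769*(-1) + 59830225/147306769*(+1) + 24681024/147306769*(+1) = 0 (each basis 2-blade squares to minus the product of its generators' squares); cross terms between blades sharing an index anticommute and cancel. So B^2 = 0.
Answer: null-rotation, certificate B^2 = 0. The scalar 0 is the complete invariant here: its sign names the subgroup type.


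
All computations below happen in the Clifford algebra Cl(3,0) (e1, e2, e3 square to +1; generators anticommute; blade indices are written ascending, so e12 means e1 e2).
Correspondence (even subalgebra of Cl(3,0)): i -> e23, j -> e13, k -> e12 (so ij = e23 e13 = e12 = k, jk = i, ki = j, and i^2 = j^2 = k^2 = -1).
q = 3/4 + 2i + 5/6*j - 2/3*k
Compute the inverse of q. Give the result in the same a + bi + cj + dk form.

In blades: q = 3/4 - 2/3*e12 + 5/6*e13 + 2*e23.
With qbar = 3/4 + 2/3*e12 - 5/6*e13 - 2*e23 (scalar fixed, mapped units negated), q qbar = 821/144 (the sum of squared coefficients), so q^-1 = qbar / (821/144) = 108/821 + 96/821*e12 - 120/821*e13 - 288/821*e23; translating back:
Answer: 108/821 - 288/821*i - 120/821*j + 96/821*k


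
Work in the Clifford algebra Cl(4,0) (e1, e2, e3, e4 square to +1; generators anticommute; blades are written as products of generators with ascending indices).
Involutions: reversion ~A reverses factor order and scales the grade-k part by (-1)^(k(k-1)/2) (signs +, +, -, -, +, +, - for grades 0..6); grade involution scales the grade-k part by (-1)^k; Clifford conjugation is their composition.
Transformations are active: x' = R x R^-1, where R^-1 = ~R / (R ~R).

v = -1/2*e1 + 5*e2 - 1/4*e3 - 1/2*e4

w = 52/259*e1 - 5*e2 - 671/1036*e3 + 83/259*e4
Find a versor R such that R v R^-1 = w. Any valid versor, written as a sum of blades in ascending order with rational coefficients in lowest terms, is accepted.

Here q(v) = q(w) = 409/16; the classical choice R = v + w = -155/518*e1 - 465/518*e3 - 93/518*e4 then realises v -> w under the sandwich.
Answer: -155/518*e1 - 465/518*e3 - 93/518*e4


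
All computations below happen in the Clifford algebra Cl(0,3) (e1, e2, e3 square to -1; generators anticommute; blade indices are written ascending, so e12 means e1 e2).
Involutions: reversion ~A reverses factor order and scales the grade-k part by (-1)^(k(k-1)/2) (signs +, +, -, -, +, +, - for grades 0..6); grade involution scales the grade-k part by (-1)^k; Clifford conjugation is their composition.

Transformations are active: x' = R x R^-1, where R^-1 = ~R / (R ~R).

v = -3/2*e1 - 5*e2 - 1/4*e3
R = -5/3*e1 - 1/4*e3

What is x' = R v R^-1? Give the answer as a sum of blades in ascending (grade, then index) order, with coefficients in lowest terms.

~R = -5/3*e1 - 1/4*e3, and R ~R = -409/144, so R^-1 = ~R / (-409/144).
R v = -41/16 + 25/3*e12 + 1/24*e13 - 5/4*e23
Answer: -1233/818*e1 + 5*e2 - 329/1636*e3


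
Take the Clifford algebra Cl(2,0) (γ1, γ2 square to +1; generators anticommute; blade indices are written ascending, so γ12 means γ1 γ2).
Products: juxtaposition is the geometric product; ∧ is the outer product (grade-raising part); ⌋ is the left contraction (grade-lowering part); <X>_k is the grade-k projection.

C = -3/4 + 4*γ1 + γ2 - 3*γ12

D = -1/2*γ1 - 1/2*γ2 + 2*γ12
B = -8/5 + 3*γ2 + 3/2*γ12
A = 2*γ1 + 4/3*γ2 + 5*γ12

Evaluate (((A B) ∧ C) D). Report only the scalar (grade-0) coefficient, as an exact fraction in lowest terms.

step 1: -7/2 + 49/5*γ1 + 13/15*γ2 - 2*γ12
step 2: 21/8 - 427/20*γ1 - 83/20*γ2 + 55/3*γ12
step 3: -287/12 - 523/240*γ1 - 8363/240*γ2 + 277/20*γ12
Answer: -287/12


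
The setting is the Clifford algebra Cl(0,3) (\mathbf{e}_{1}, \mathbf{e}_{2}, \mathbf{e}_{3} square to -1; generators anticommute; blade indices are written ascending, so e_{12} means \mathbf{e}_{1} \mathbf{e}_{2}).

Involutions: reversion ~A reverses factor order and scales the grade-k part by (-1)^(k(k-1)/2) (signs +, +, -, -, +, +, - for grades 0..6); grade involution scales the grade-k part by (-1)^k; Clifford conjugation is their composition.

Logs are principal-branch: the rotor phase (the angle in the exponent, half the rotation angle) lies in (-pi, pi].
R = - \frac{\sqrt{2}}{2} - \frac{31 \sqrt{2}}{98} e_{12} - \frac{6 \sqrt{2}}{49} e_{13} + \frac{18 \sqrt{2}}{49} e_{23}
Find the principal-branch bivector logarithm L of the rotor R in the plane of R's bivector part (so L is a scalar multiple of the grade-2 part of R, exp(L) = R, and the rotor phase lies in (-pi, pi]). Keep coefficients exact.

The scalar part of R is - \frac{\sqrt{2}}{2}, and that scalar determines the rotor phase on the principal branch; recovering the unit plane as bivector-part over sine of the phase gives L = phase * plane.
Concretely: cos(phase) = - \frac{\sqrt{2}}{2} gives phase = ±\frac{3 \pi}{4}, and since phase/sin(phase) is even the sign is immaterial: L = (phase/sin(phase)) * <R>_2 = (\frac{3 \sqrt{2} \pi}{4}) * <R>_2.
Answer: - \frac{93 \pi}{196} e_{12} - \frac{9 \pi}{49} e_{13} + \frac{27 \pi}{49} e_{23}


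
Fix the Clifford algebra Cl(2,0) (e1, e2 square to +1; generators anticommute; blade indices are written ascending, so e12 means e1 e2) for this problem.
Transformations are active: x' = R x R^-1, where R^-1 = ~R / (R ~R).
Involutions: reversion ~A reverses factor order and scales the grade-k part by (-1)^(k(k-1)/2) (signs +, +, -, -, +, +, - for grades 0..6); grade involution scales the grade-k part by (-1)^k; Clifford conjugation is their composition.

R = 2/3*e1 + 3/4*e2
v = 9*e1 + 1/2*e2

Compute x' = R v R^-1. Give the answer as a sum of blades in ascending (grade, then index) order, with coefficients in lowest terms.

~R = 2/3*e1 + 3/4*e2, and R ~R = 145/144, so R^-1 = ~R / (145/144).
R v = 51/8 - 77/12*e12
Answer: -81/145*e1 + 2609/290*e2


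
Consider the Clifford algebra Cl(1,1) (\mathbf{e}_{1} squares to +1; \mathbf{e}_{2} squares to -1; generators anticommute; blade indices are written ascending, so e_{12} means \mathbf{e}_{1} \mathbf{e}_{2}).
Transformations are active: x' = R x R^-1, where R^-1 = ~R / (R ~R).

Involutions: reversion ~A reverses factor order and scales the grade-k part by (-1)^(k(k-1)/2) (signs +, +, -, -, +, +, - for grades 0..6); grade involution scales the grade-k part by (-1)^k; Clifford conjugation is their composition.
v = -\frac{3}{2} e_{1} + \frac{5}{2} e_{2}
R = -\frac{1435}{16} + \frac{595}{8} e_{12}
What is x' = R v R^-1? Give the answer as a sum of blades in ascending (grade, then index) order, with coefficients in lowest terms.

~R = -\frac{1435}{16} - \frac{595}{8} e_{12}, and R ~R = \frac{643125}{256}, so R^-1 = ~R / (\frac{643125}{256}).
R v = -\frac{1645}{32} e_{1} - \frac{3605}{32} e_{2}
Answer: \frac{5429}{1050} e_{1} + \frac{5821}{1050} e_{2}
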